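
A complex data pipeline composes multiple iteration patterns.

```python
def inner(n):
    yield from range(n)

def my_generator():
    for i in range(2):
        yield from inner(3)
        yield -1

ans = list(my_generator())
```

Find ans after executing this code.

Step 1: For each i in range(2):
  i=0: yield from inner(3) -> [0, 1, 2], then yield -1
  i=1: yield from inner(3) -> [0, 1, 2], then yield -1
Therefore ans = [0, 1, 2, -1, 0, 1, 2, -1].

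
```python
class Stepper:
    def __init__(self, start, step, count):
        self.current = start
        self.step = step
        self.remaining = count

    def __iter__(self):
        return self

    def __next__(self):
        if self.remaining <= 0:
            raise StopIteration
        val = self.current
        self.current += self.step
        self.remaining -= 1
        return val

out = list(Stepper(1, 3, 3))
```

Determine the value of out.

Step 1: Stepper starts at 1, increments by 3, for 3 steps:
  Yield 1, then current += 3
  Yield 4, then current += 3
  Yield 7, then current += 3
Therefore out = [1, 4, 7].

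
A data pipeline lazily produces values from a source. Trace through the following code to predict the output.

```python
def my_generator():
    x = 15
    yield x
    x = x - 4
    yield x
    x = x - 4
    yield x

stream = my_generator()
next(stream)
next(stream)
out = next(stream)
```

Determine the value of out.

Step 1: Trace through generator execution:
  Yield 1: x starts at 15, yield 15
  Yield 2: x = 15 - 4 = 11, yield 11
  Yield 3: x = 11 - 4 = 7, yield 7
Step 2: First next() gets 15, second next() gets the second value, third next() yields 7.
Therefore out = 7.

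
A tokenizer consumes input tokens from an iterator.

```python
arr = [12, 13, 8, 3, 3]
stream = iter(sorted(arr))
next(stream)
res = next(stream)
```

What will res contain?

Step 1: sorted([12, 13, 8, 3, 3]) = [3, 3, 8, 12, 13].
Step 2: Create iterator and skip 1 elements.
Step 3: next() returns 3.
Therefore res = 3.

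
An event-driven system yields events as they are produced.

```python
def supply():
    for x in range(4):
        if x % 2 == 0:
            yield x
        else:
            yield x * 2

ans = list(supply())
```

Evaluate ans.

Step 1: For each x in range(4), yield x if even, else x*2:
  x=0 (even): yield 0
  x=1 (odd): yield 1*2 = 2
  x=2 (even): yield 2
  x=3 (odd): yield 3*2 = 6
Therefore ans = [0, 2, 2, 6].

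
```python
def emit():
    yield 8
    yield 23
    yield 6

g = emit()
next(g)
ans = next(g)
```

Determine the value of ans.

Step 1: emit() creates a generator.
Step 2: next(g) yields 8 (consumed and discarded).
Step 3: next(g) yields 23, assigned to ans.
Therefore ans = 23.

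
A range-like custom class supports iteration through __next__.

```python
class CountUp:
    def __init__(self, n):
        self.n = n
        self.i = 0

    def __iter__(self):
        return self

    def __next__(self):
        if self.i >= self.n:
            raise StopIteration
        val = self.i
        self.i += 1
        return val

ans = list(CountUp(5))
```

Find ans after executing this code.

Step 1: CountUp(5) creates an iterator counting 0 to 4.
Step 2: list() consumes all values: [0, 1, 2, 3, 4].
Therefore ans = [0, 1, 2, 3, 4].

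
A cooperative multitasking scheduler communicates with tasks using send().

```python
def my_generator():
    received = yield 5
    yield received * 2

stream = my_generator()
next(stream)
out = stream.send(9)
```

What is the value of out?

Step 1: next(stream) advances to first yield, producing 5.
Step 2: send(9) resumes, received = 9.
Step 3: yield received * 2 = 9 * 2 = 18.
Therefore out = 18.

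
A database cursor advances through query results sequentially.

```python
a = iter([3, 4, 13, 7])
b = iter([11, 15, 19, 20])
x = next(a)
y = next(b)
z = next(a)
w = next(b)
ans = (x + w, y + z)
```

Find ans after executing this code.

Step 1: a iterates [3, 4, 13, 7], b iterates [11, 15, 19, 20].
Step 2: x = next(a) = 3, y = next(b) = 11.
Step 3: z = next(a) = 4, w = next(b) = 15.
Step 4: ans = (3 + 15, 11 + 4) = (18, 15).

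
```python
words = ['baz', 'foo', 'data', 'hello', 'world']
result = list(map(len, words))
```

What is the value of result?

Step 1: Map len() to each word:
  'baz' -> 3
  'foo' -> 3
  'data' -> 4
  'hello' -> 5
  'world' -> 5
Therefore result = [3, 3, 4, 5, 5].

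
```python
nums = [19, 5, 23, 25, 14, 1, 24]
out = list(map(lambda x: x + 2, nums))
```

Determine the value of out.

Step 1: Apply lambda x: x + 2 to each element:
  19 -> 21
  5 -> 7
  23 -> 25
  25 -> 27
  14 -> 16
  1 -> 3
  24 -> 26
Therefore out = [21, 7, 25, 27, 16, 3, 26].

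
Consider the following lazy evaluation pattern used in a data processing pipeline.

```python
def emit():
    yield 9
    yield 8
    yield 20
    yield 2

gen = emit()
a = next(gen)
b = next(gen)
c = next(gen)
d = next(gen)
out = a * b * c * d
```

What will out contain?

Step 1: Create generator and consume all values:
  a = next(gen) = 9
  b = next(gen) = 8
  c = next(gen) = 20
  d = next(gen) = 2
Step 2: out = 9 * 8 * 20 * 2 = 2880.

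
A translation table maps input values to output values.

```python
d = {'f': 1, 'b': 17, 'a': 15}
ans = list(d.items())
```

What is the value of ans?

Step 1: d.items() returns (key, value) pairs in insertion order.
Therefore ans = [('f', 1), ('b', 17), ('a', 15)].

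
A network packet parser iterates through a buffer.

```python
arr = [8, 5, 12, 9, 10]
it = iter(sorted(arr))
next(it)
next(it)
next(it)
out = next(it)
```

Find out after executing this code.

Step 1: sorted([8, 5, 12, 9, 10]) = [5, 8, 9, 10, 12].
Step 2: Create iterator and skip 3 elements.
Step 3: next() returns 10.
Therefore out = 10.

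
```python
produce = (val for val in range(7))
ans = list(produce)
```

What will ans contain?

Step 1: Generator expression iterates range(7): [0, 1, 2, 3, 4, 5, 6].
Step 2: list() collects all values.
Therefore ans = [0, 1, 2, 3, 4, 5, 6].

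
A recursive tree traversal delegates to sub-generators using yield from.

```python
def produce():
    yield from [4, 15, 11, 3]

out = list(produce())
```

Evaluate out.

Step 1: yield from delegates to the iterable, yielding each element.
Step 2: Collected values: [4, 15, 11, 3].
Therefore out = [4, 15, 11, 3].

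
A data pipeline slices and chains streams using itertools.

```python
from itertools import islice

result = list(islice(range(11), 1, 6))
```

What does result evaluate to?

Step 1: islice(range(11), 1, 6) takes elements at indices [1, 6).
Step 2: Elements: [1, 2, 3, 4, 5].
Therefore result = [1, 2, 3, 4, 5].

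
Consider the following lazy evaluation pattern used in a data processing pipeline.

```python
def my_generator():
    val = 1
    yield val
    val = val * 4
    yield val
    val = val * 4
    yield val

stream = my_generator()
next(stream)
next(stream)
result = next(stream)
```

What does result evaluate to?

Step 1: Trace through generator execution:
  Yield 1: val starts at 1, yield 1
  Yield 2: val = 1 * 4 = 4, yield 4
  Yield 3: val = 4 * 4 = 16, yield 16
Step 2: First next() gets 1, second next() gets the second value, third next() yields 16.
Therefore result = 16.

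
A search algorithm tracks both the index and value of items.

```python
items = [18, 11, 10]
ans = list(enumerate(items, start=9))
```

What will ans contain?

Step 1: enumerate with start=9:
  (9, 18)
  (10, 11)
  (11, 10)
Therefore ans = [(9, 18), (10, 11), (11, 10)].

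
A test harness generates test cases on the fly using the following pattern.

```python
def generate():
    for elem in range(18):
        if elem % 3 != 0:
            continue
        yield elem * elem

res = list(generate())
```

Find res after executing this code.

Step 1: Only yield elem**2 when elem is divisible by 3:
  elem=0: 0 % 3 == 0, yield 0**2 = 0
  elem=3: 3 % 3 == 0, yield 3**2 = 9
  elem=6: 6 % 3 == 0, yield 6**2 = 36
  elem=9: 9 % 3 == 0, yield 9**2 = 81
  elem=12: 12 % 3 == 0, yield 12**2 = 144
  elem=15: 15 % 3 == 0, yield 15**2 = 225
Therefore res = [0, 9, 36, 81, 144, 225].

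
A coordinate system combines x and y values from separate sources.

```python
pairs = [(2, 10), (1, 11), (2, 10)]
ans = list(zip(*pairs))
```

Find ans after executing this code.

Step 1: zip(*pairs) transposes: unzips [(2, 10), (1, 11), (2, 10)] into separate sequences.
Step 2: First elements: (2, 1, 2), second elements: (10, 11, 10).
Therefore ans = [(2, 1, 2), (10, 11, 10)].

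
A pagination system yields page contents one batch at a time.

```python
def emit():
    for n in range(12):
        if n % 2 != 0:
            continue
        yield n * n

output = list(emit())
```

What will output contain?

Step 1: Only yield n**2 when n is divisible by 2:
  n=0: 0 % 2 == 0, yield 0**2 = 0
  n=2: 2 % 2 == 0, yield 2**2 = 4
  n=4: 4 % 2 == 0, yield 4**2 = 16
  n=6: 6 % 2 == 0, yield 6**2 = 36
  n=8: 8 % 2 == 0, yield 8**2 = 64
  n=10: 10 % 2 == 0, yield 10**2 = 100
Therefore output = [0, 4, 16, 36, 64, 100].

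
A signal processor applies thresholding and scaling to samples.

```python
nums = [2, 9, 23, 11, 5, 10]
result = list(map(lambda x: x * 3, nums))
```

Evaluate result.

Step 1: Apply lambda x: x * 3 to each element:
  2 -> 6
  9 -> 27
  23 -> 69
  11 -> 33
  5 -> 15
  10 -> 30
Therefore result = [6, 27, 69, 33, 15, 30].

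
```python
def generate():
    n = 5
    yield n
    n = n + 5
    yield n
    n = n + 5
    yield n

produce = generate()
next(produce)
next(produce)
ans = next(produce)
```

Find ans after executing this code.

Step 1: Trace through generator execution:
  Yield 1: n starts at 5, yield 5
  Yield 2: n = 5 + 5 = 10, yield 10
  Yield 3: n = 10 + 5 = 15, yield 15
Step 2: First next() gets 5, second next() gets the second value, third next() yields 15.
Therefore ans = 15.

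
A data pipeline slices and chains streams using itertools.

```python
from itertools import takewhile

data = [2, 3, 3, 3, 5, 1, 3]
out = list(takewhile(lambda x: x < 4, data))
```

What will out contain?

Step 1: takewhile stops at first element >= 4:
  2 < 4: take
  3 < 4: take
  3 < 4: take
  3 < 4: take
  5 >= 4: stop
Therefore out = [2, 3, 3, 3].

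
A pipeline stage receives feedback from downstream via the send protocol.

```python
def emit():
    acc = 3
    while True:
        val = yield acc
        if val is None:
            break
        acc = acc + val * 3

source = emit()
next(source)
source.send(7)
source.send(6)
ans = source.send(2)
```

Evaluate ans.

Step 1: next() -> yield acc=3.
Step 2: send(7) -> val=7, acc = 3 + 7*3 = 24, yield 24.
Step 3: send(6) -> val=6, acc = 24 + 6*3 = 42, yield 42.
Step 4: send(2) -> val=2, acc = 42 + 2*3 = 48, yield 48.
Therefore ans = 48.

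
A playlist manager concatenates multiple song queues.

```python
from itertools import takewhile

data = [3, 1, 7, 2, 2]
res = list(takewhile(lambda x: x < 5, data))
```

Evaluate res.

Step 1: takewhile stops at first element >= 5:
  3 < 5: take
  1 < 5: take
  7 >= 5: stop
Therefore res = [3, 1].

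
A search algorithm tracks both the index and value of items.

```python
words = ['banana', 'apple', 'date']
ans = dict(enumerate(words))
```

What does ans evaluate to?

Step 1: enumerate pairs indices with words:
  0 -> 'banana'
  1 -> 'apple'
  2 -> 'date'
Therefore ans = {0: 'banana', 1: 'apple', 2: 'date'}.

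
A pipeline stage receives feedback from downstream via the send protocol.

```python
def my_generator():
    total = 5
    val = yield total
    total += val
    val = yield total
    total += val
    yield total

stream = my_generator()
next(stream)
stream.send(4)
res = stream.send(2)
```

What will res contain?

Step 1: next() -> yield total=5.
Step 2: send(4) -> val=4, total = 5+4 = 9, yield 9.
Step 3: send(2) -> val=2, total = 9+2 = 11, yield 11.
Therefore res = 11.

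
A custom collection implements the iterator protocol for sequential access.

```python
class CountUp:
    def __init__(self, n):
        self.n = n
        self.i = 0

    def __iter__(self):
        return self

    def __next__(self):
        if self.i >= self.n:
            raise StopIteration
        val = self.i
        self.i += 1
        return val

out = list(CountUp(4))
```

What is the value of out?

Step 1: CountUp(4) creates an iterator counting 0 to 3.
Step 2: list() consumes all values: [0, 1, 2, 3].
Therefore out = [0, 1, 2, 3].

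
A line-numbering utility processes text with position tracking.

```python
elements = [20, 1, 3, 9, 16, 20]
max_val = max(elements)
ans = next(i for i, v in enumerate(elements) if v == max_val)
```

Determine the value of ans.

Step 1: max([20, 1, 3, 9, 16, 20]) = 20.
Step 2: Find first index where value == 20:
  Index 0: 20 == 20, found!
Therefore ans = 0.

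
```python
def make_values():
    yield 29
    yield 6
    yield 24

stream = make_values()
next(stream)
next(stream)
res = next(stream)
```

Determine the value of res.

Step 1: make_values() creates a generator.
Step 2: next(stream) yields 29 (consumed and discarded).
Step 3: next(stream) yields 6 (consumed and discarded).
Step 4: next(stream) yields 24, assigned to res.
Therefore res = 24.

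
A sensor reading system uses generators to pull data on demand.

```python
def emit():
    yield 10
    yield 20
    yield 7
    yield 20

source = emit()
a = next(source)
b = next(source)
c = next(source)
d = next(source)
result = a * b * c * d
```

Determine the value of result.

Step 1: Create generator and consume all values:
  a = next(source) = 10
  b = next(source) = 20
  c = next(source) = 7
  d = next(source) = 20
Step 2: result = 10 * 20 * 7 * 20 = 28000.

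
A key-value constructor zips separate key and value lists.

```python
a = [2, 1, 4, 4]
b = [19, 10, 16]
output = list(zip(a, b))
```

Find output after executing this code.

Step 1: zip stops at shortest (len(a)=4, len(b)=3):
  Index 0: (2, 19)
  Index 1: (1, 10)
  Index 2: (4, 16)
Step 2: Last element of a (4) has no pair, dropped.
Therefore output = [(2, 19), (1, 10), (4, 16)].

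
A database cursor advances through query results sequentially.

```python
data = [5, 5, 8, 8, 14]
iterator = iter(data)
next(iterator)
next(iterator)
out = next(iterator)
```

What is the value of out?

Step 1: Create iterator over [5, 5, 8, 8, 14].
Step 2: next() consumes 5.
Step 3: next() consumes 5.
Step 4: next() returns 8.
Therefore out = 8.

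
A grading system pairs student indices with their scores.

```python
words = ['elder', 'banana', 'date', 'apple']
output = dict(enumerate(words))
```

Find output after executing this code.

Step 1: enumerate pairs indices with words:
  0 -> 'elder'
  1 -> 'banana'
  2 -> 'date'
  3 -> 'apple'
Therefore output = {0: 'elder', 1: 'banana', 2: 'date', 3: 'apple'}.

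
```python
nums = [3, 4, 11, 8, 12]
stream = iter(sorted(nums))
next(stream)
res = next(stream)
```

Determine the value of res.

Step 1: sorted([3, 4, 11, 8, 12]) = [3, 4, 8, 11, 12].
Step 2: Create iterator and skip 1 elements.
Step 3: next() returns 4.
Therefore res = 4.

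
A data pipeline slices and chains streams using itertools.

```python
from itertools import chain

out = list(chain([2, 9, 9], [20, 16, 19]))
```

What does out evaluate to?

Step 1: chain() concatenates iterables: [2, 9, 9] + [20, 16, 19].
Therefore out = [2, 9, 9, 20, 16, 19].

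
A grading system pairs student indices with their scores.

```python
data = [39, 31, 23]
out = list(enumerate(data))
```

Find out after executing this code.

Step 1: enumerate pairs each element with its index:
  (0, 39)
  (1, 31)
  (2, 23)
Therefore out = [(0, 39), (1, 31), (2, 23)].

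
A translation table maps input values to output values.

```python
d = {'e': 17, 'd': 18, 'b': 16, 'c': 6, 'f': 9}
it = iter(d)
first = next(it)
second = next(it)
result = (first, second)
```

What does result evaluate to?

Step 1: iter(d) iterates over keys: ['e', 'd', 'b', 'c', 'f'].
Step 2: first = next(it) = 'e', second = next(it) = 'd'.
Therefore result = ('e', 'd').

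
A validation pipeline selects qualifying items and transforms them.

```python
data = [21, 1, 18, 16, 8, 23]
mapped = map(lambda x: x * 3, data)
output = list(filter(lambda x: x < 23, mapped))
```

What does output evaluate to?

Step 1: Map x * 3:
  21 -> 63
  1 -> 3
  18 -> 54
  16 -> 48
  8 -> 24
  23 -> 69
Step 2: Filter for < 23:
  63: removed
  3: kept
  54: removed
  48: removed
  24: removed
  69: removed
Therefore output = [3].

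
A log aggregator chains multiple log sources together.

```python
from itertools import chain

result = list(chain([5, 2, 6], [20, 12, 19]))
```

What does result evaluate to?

Step 1: chain() concatenates iterables: [5, 2, 6] + [20, 12, 19].
Therefore result = [5, 2, 6, 20, 12, 19].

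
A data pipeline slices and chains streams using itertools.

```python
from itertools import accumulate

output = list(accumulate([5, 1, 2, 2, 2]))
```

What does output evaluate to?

Step 1: accumulate computes running sums:
  + 5 = 5
  + 1 = 6
  + 2 = 8
  + 2 = 10
  + 2 = 12
Therefore output = [5, 6, 8, 10, 12].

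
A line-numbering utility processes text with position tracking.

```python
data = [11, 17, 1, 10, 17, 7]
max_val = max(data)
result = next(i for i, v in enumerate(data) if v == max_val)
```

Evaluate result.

Step 1: max([11, 17, 1, 10, 17, 7]) = 17.
Step 2: Find first index where value == 17:
  Index 0: 11 != 17
  Index 1: 17 == 17, found!
Therefore result = 1.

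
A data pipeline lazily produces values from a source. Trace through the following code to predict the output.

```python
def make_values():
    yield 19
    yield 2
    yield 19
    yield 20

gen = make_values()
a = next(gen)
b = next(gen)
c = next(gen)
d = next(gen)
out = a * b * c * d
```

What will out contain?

Step 1: Create generator and consume all values:
  a = next(gen) = 19
  b = next(gen) = 2
  c = next(gen) = 19
  d = next(gen) = 20
Step 2: out = 19 * 2 * 19 * 20 = 14440.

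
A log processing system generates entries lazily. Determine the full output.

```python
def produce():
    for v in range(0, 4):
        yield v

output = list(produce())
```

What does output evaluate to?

Step 1: The generator yields each value from range(0, 4).
Step 2: list() consumes all yields: [0, 1, 2, 3].
Therefore output = [0, 1, 2, 3].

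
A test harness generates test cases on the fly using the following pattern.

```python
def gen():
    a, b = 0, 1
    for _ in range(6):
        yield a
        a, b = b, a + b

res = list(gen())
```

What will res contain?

Step 1: Fibonacci-like sequence starting with a=0, b=1:
  Iteration 1: yield a=0, then a,b = 1,1
  Iteration 2: yield a=1, then a,b = 1,2
  Iteration 3: yield a=1, then a,b = 2,3
  Iteration 4: yield a=2, then a,b = 3,5
  Iteration 5: yield a=3, then a,b = 5,8
  Iteration 6: yield a=5, then a,b = 8,13
Therefore res = [0, 1, 1, 2, 3, 5].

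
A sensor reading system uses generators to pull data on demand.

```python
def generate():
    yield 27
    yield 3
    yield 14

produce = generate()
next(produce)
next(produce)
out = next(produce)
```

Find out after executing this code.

Step 1: generate() creates a generator.
Step 2: next(produce) yields 27 (consumed and discarded).
Step 3: next(produce) yields 3 (consumed and discarded).
Step 4: next(produce) yields 14, assigned to out.
Therefore out = 14.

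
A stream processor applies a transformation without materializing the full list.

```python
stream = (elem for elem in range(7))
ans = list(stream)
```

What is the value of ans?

Step 1: Generator expression iterates range(7): [0, 1, 2, 3, 4, 5, 6].
Step 2: list() collects all values.
Therefore ans = [0, 1, 2, 3, 4, 5, 6].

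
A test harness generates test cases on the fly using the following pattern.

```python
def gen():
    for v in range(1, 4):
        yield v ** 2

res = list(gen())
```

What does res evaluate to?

Step 1: For each v in range(1, 4), yield v**2:
  v=1: yield 1**2 = 1
  v=2: yield 2**2 = 4
  v=3: yield 3**2 = 9
Therefore res = [1, 4, 9].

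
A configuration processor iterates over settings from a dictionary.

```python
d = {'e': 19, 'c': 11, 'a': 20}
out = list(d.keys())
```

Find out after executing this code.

Step 1: d.keys() returns the dictionary keys in insertion order.
Therefore out = ['e', 'c', 'a'].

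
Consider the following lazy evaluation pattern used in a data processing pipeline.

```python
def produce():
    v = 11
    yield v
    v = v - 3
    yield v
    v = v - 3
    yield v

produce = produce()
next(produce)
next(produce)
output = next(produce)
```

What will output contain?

Step 1: Trace through generator execution:
  Yield 1: v starts at 11, yield 11
  Yield 2: v = 11 - 3 = 8, yield 8
  Yield 3: v = 8 - 3 = 5, yield 5
Step 2: First next() gets 11, second next() gets the second value, third next() yields 5.
Therefore output = 5.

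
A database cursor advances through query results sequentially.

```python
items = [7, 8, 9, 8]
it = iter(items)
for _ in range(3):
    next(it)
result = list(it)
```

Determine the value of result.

Step 1: Create iterator over [7, 8, 9, 8].
Step 2: Advance 3 positions (consuming [7, 8, 9]).
Step 3: list() collects remaining elements: [8].
Therefore result = [8].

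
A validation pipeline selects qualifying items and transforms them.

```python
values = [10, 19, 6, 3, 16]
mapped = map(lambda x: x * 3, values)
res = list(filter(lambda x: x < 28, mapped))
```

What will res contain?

Step 1: Map x * 3:
  10 -> 30
  19 -> 57
  6 -> 18
  3 -> 9
  16 -> 48
Step 2: Filter for < 28:
  30: removed
  57: removed
  18: kept
  9: kept
  48: removed
Therefore res = [18, 9].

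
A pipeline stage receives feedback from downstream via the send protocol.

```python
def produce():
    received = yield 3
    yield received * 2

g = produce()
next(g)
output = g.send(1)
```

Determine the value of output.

Step 1: next(g) advances to first yield, producing 3.
Step 2: send(1) resumes, received = 1.
Step 3: yield received * 2 = 1 * 2 = 2.
Therefore output = 2.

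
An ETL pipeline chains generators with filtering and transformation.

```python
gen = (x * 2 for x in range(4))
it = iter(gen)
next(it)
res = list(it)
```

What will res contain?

Step 1: Generator produces [0, 2, 4, 6].
Step 2: next(it) consumes first element (0).
Step 3: list(it) collects remaining: [2, 4, 6].
Therefore res = [2, 4, 6].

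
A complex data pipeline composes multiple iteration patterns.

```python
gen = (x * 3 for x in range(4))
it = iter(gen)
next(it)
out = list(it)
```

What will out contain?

Step 1: Generator produces [0, 3, 6, 9].
Step 2: next(it) consumes first element (0).
Step 3: list(it) collects remaining: [3, 6, 9].
Therefore out = [3, 6, 9].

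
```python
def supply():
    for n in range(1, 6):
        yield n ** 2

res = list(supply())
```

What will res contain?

Step 1: For each n in range(1, 6), yield n**2:
  n=1: yield 1**2 = 1
  n=2: yield 2**2 = 4
  n=3: yield 3**2 = 9
  n=4: yield 4**2 = 16
  n=5: yield 5**2 = 25
Therefore res = [1, 4, 9, 16, 25].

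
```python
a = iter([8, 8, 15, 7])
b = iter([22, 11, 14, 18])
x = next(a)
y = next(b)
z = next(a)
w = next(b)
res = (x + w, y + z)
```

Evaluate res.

Step 1: a iterates [8, 8, 15, 7], b iterates [22, 11, 14, 18].
Step 2: x = next(a) = 8, y = next(b) = 22.
Step 3: z = next(a) = 8, w = next(b) = 11.
Step 4: res = (8 + 11, 22 + 8) = (19, 30).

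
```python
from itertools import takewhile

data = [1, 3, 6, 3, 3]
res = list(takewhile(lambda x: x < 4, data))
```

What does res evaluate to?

Step 1: takewhile stops at first element >= 4:
  1 < 4: take
  3 < 4: take
  6 >= 4: stop
Therefore res = [1, 3].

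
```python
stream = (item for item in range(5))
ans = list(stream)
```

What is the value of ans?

Step 1: Generator expression iterates range(5): [0, 1, 2, 3, 4].
Step 2: list() collects all values.
Therefore ans = [0, 1, 2, 3, 4].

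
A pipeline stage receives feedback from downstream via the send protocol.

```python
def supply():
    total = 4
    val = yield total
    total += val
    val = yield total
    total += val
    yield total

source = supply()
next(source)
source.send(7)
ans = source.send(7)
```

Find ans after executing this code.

Step 1: next() -> yield total=4.
Step 2: send(7) -> val=7, total = 4+7 = 11, yield 11.
Step 3: send(7) -> val=7, total = 11+7 = 18, yield 18.
Therefore ans = 18.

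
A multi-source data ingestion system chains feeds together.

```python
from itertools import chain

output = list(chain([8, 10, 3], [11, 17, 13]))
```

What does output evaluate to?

Step 1: chain() concatenates iterables: [8, 10, 3] + [11, 17, 13].
Therefore output = [8, 10, 3, 11, 17, 13].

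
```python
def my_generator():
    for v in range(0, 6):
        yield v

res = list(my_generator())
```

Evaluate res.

Step 1: The generator yields each value from range(0, 6).
Step 2: list() consumes all yields: [0, 1, 2, 3, 4, 5].
Therefore res = [0, 1, 2, 3, 4, 5].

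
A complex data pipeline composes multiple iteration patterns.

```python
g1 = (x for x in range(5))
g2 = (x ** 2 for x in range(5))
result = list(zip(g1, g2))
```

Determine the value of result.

Step 1: g1 produces [0, 1, 2, 3, 4].
Step 2: g2 produces [0, 1, 4, 9, 16].
Step 3: zip pairs them: [(0, 0), (1, 1), (2, 4), (3, 9), (4, 16)].
Therefore result = [(0, 0), (1, 1), (2, 4), (3, 9), (4, 16)].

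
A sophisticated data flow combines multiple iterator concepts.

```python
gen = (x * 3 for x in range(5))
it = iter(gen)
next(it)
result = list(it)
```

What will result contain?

Step 1: Generator produces [0, 3, 6, 9, 12].
Step 2: next(it) consumes first element (0).
Step 3: list(it) collects remaining: [3, 6, 9, 12].
Therefore result = [3, 6, 9, 12].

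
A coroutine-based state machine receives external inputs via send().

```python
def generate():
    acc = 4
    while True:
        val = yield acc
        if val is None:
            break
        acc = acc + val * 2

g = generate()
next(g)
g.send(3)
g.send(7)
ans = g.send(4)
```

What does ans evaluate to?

Step 1: next() -> yield acc=4.
Step 2: send(3) -> val=3, acc = 4 + 3*2 = 10, yield 10.
Step 3: send(7) -> val=7, acc = 10 + 7*2 = 24, yield 24.
Step 4: send(4) -> val=4, acc = 24 + 4*2 = 32, yield 32.
Therefore ans = 32.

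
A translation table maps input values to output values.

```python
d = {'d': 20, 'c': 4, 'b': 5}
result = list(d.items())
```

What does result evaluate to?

Step 1: d.items() returns (key, value) pairs in insertion order.
Therefore result = [('d', 20), ('c', 4), ('b', 5)].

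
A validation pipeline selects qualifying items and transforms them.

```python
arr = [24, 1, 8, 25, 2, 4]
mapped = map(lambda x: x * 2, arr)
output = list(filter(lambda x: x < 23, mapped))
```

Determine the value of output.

Step 1: Map x * 2:
  24 -> 48
  1 -> 2
  8 -> 16
  25 -> 50
  2 -> 4
  4 -> 8
Step 2: Filter for < 23:
  48: removed
  2: kept
  16: kept
  50: removed
  4: kept
  8: kept
Therefore output = [2, 16, 4, 8].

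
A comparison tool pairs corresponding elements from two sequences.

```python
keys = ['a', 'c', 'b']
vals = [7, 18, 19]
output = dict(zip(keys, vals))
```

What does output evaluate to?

Step 1: zip pairs keys with values:
  'a' -> 7
  'c' -> 18
  'b' -> 19
Therefore output = {'a': 7, 'c': 18, 'b': 19}.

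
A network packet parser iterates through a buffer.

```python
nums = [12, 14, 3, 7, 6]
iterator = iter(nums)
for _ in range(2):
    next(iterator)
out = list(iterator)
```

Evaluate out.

Step 1: Create iterator over [12, 14, 3, 7, 6].
Step 2: Advance 2 positions (consuming [12, 14]).
Step 3: list() collects remaining elements: [3, 7, 6].
Therefore out = [3, 7, 6].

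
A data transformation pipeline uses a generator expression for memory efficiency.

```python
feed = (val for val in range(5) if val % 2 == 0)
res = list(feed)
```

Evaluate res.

Step 1: Filter range(5) keeping only even values:
  val=0: even, included
  val=1: odd, excluded
  val=2: even, included
  val=3: odd, excluded
  val=4: even, included
Therefore res = [0, 2, 4].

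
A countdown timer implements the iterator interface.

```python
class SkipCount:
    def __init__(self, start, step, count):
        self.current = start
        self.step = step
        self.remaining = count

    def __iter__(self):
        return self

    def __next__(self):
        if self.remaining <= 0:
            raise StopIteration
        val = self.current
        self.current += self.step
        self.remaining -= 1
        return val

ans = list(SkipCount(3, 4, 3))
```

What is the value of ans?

Step 1: SkipCount starts at 3, increments by 4, for 3 steps:
  Yield 3, then current += 4
  Yield 7, then current += 4
  Yield 11, then current += 4
Therefore ans = [3, 7, 11].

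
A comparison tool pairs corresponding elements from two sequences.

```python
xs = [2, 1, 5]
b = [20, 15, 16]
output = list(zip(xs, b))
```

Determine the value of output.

Step 1: zip pairs elements at same index:
  Index 0: (2, 20)
  Index 1: (1, 15)
  Index 2: (5, 16)
Therefore output = [(2, 20), (1, 15), (5, 16)].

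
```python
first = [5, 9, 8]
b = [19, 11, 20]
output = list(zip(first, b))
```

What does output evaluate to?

Step 1: zip pairs elements at same index:
  Index 0: (5, 19)
  Index 1: (9, 11)
  Index 2: (8, 20)
Therefore output = [(5, 19), (9, 11), (8, 20)].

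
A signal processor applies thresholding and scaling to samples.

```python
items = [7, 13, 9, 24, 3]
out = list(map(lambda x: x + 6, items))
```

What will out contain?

Step 1: Apply lambda x: x + 6 to each element:
  7 -> 13
  13 -> 19
  9 -> 15
  24 -> 30
  3 -> 9
Therefore out = [13, 19, 15, 30, 9].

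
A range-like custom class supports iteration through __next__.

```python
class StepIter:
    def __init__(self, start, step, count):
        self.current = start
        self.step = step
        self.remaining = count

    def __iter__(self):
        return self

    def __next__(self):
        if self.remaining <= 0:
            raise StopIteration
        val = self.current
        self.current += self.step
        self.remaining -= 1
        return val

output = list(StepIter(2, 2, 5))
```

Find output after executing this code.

Step 1: StepIter starts at 2, increments by 2, for 5 steps:
  Yield 2, then current += 2
  Yield 4, then current += 2
  Yield 6, then current += 2
  Yield 8, then current += 2
  Yield 10, then current += 2
Therefore output = [2, 4, 6, 8, 10].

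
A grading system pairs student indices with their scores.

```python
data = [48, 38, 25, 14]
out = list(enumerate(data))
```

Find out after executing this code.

Step 1: enumerate pairs each element with its index:
  (0, 48)
  (1, 38)
  (2, 25)
  (3, 14)
Therefore out = [(0, 48), (1, 38), (2, 25), (3, 14)].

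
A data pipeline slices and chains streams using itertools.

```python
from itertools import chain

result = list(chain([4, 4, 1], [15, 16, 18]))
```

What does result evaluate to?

Step 1: chain() concatenates iterables: [4, 4, 1] + [15, 16, 18].
Therefore result = [4, 4, 1, 15, 16, 18].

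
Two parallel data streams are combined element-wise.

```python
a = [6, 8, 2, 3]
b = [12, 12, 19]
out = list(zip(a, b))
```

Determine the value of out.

Step 1: zip stops at shortest (len(a)=4, len(b)=3):
  Index 0: (6, 12)
  Index 1: (8, 12)
  Index 2: (2, 19)
Step 2: Last element of a (3) has no pair, dropped.
Therefore out = [(6, 12), (8, 12), (2, 19)].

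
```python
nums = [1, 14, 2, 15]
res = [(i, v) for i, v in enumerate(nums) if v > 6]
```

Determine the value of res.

Step 1: Filter enumerate([1, 14, 2, 15]) keeping v > 6:
  (0, 1): 1 <= 6, excluded
  (1, 14): 14 > 6, included
  (2, 2): 2 <= 6, excluded
  (3, 15): 15 > 6, included
Therefore res = [(1, 14), (3, 15)].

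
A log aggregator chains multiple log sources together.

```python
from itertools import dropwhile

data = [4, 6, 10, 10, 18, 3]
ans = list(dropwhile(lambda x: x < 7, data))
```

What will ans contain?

Step 1: dropwhile drops elements while < 7:
  4 < 7: dropped
  6 < 7: dropped
  10: kept (dropping stopped)
Step 2: Remaining elements kept regardless of condition.
Therefore ans = [10, 10, 18, 3].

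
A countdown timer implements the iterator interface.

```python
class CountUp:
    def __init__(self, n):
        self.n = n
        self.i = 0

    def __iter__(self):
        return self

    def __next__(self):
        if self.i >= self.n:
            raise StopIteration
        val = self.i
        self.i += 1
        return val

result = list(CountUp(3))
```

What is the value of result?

Step 1: CountUp(3) creates an iterator counting 0 to 2.
Step 2: list() consumes all values: [0, 1, 2].
Therefore result = [0, 1, 2].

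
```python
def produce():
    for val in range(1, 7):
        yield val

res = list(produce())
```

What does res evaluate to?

Step 1: The generator yields each value from range(1, 7).
Step 2: list() consumes all yields: [1, 2, 3, 4, 5, 6].
Therefore res = [1, 2, 3, 4, 5, 6].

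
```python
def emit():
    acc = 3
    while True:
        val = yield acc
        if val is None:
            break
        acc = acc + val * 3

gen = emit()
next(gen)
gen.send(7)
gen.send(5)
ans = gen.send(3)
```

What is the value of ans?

Step 1: next() -> yield acc=3.
Step 2: send(7) -> val=7, acc = 3 + 7*3 = 24, yield 24.
Step 3: send(5) -> val=5, acc = 24 + 5*3 = 39, yield 39.
Step 4: send(3) -> val=3, acc = 39 + 3*3 = 48, yield 48.
Therefore ans = 48.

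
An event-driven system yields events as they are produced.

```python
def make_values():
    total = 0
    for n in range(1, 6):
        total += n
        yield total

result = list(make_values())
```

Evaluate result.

Step 1: Generator accumulates running sum:
  n=1: total = 1, yield 1
  n=2: total = 3, yield 3
  n=3: total = 6, yield 6
  n=4: total = 10, yield 10
  n=5: total = 15, yield 15
Therefore result = [1, 3, 6, 10, 15].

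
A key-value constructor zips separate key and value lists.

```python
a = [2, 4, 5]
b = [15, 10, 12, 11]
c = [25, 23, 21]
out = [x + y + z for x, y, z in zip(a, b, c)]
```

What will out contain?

Step 1: zip three lists (truncates to shortest, len=3):
  2 + 15 + 25 = 42
  4 + 10 + 23 = 37
  5 + 12 + 21 = 38
Therefore out = [42, 37, 38].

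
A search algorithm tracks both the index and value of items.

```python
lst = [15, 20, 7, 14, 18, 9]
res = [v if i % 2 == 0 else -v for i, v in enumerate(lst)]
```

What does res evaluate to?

Step 1: For each (i, v), keep v if i is even, negate if odd:
  i=0 (even): keep 15
  i=1 (odd): negate to -20
  i=2 (even): keep 7
  i=3 (odd): negate to -14
  i=4 (even): keep 18
  i=5 (odd): negate to -9
Therefore res = [15, -20, 7, -14, 18, -9].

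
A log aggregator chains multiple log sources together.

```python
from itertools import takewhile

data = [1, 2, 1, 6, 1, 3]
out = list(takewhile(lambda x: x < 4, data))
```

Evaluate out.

Step 1: takewhile stops at first element >= 4:
  1 < 4: take
  2 < 4: take
  1 < 4: take
  6 >= 4: stop
Therefore out = [1, 2, 1].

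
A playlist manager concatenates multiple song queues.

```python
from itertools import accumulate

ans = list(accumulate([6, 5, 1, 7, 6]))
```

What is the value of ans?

Step 1: accumulate computes running sums:
  + 6 = 6
  + 5 = 11
  + 1 = 12
  + 7 = 19
  + 6 = 25
Therefore ans = [6, 11, 12, 19, 25].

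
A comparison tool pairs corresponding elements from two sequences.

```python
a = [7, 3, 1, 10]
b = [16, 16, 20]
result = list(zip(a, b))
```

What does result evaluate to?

Step 1: zip stops at shortest (len(a)=4, len(b)=3):
  Index 0: (7, 16)
  Index 1: (3, 16)
  Index 2: (1, 20)
Step 2: Last element of a (10) has no pair, dropped.
Therefore result = [(7, 16), (3, 16), (1, 20)].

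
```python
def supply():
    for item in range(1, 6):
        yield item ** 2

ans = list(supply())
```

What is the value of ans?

Step 1: For each item in range(1, 6), yield item**2:
  item=1: yield 1**2 = 1
  item=2: yield 2**2 = 4
  item=3: yield 3**2 = 9
  item=4: yield 4**2 = 16
  item=5: yield 5**2 = 25
Therefore ans = [1, 4, 9, 16, 25].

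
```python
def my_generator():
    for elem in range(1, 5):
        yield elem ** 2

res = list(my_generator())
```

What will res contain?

Step 1: For each elem in range(1, 5), yield elem**2:
  elem=1: yield 1**2 = 1
  elem=2: yield 2**2 = 4
  elem=3: yield 3**2 = 9
  elem=4: yield 4**2 = 16
Therefore res = [1, 4, 9, 16].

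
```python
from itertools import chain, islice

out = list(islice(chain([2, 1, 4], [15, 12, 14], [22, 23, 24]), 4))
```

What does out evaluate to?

Step 1: chain([2, 1, 4], [15, 12, 14], [22, 23, 24]) = [2, 1, 4, 15, 12, 14, 22, 23, 24].
Step 2: islice takes first 4 elements: [2, 1, 4, 15].
Therefore out = [2, 1, 4, 15].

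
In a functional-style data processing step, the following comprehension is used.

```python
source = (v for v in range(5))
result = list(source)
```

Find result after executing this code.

Step 1: Generator expression iterates range(5): [0, 1, 2, 3, 4].
Step 2: list() collects all values.
Therefore result = [0, 1, 2, 3, 4].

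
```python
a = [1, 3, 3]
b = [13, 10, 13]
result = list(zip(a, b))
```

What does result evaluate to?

Step 1: zip pairs elements at same index:
  Index 0: (1, 13)
  Index 1: (3, 10)
  Index 2: (3, 13)
Therefore result = [(1, 13), (3, 10), (3, 13)].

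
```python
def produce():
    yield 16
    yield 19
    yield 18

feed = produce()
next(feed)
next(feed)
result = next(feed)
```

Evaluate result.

Step 1: produce() creates a generator.
Step 2: next(feed) yields 16 (consumed and discarded).
Step 3: next(feed) yields 19 (consumed and discarded).
Step 4: next(feed) yields 18, assigned to result.
Therefore result = 18.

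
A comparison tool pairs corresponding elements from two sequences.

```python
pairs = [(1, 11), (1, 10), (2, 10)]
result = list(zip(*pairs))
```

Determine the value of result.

Step 1: zip(*pairs) transposes: unzips [(1, 11), (1, 10), (2, 10)] into separate sequences.
Step 2: First elements: (1, 1, 2), second elements: (11, 10, 10).
Therefore result = [(1, 1, 2), (11, 10, 10)].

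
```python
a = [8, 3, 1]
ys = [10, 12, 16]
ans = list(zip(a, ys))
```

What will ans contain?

Step 1: zip pairs elements at same index:
  Index 0: (8, 10)
  Index 1: (3, 12)
  Index 2: (1, 16)
Therefore ans = [(8, 10), (3, 12), (1, 16)].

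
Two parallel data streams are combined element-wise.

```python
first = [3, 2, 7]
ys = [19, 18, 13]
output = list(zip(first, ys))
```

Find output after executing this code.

Step 1: zip pairs elements at same index:
  Index 0: (3, 19)
  Index 1: (2, 18)
  Index 2: (7, 13)
Therefore output = [(3, 19), (2, 18), (7, 13)].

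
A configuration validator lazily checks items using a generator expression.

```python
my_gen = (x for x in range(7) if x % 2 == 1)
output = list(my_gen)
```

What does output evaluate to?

Step 1: Filter range(7) keeping only odd values:
  x=0: even, excluded
  x=1: odd, included
  x=2: even, excluded
  x=3: odd, included
  x=4: even, excluded
  x=5: odd, included
  x=6: even, excluded
Therefore output = [1, 3, 5].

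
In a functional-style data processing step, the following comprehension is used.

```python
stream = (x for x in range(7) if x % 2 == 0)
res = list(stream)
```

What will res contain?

Step 1: Filter range(7) keeping only even values:
  x=0: even, included
  x=1: odd, excluded
  x=2: even, included
  x=3: odd, excluded
  x=4: even, included
  x=5: odd, excluded
  x=6: even, included
Therefore res = [0, 2, 4, 6].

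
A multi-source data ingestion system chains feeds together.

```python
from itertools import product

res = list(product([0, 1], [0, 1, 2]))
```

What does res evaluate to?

Step 1: product([0, 1], [0, 1, 2]) gives all pairs:
  (0, 0)
  (0, 1)
  (0, 2)
  (1, 0)
  (1, 1)
  (1, 2)
Therefore res = [(0, 0), (0, 1), (0, 2), (1, 0), (1, 1), (1, 2)].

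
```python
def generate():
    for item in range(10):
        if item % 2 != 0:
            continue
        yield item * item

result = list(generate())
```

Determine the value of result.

Step 1: Only yield item**2 when item is divisible by 2:
  item=0: 0 % 2 == 0, yield 0**2 = 0
  item=2: 2 % 2 == 0, yield 2**2 = 4
  item=4: 4 % 2 == 0, yield 4**2 = 16
  item=6: 6 % 2 == 0, yield 6**2 = 36
  item=8: 8 % 2 == 0, yield 8**2 = 64
Therefore result = [0, 4, 16, 36, 64].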